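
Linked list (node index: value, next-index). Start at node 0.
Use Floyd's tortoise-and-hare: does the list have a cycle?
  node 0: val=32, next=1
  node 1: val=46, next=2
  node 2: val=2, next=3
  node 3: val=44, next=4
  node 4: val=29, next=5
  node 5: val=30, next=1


Floyd's tortoise (slow, +1) and hare (fast, +2):
  init: slow=0, fast=0
  step 1: slow=1, fast=2
  step 2: slow=2, fast=4
  step 3: slow=3, fast=1
  step 4: slow=4, fast=3
  step 5: slow=5, fast=5
  slow == fast at node 5: cycle detected

Cycle: yes


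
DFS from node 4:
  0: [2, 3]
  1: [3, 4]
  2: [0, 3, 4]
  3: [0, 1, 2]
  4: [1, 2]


Visit 4, push [2, 1]
Visit 1, push [3]
Visit 3, push [2, 0]
Visit 0, push [2]
Visit 2, push []

DFS order: [4, 1, 3, 0, 2]


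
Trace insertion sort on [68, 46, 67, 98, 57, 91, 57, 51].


Initial: [68, 46, 67, 98, 57, 91, 57, 51]
Insert 46: [46, 68, 67, 98, 57, 91, 57, 51]
Insert 67: [46, 67, 68, 98, 57, 91, 57, 51]
Insert 98: [46, 67, 68, 98, 57, 91, 57, 51]
Insert 57: [46, 57, 67, 68, 98, 91, 57, 51]
Insert 91: [46, 57, 67, 68, 91, 98, 57, 51]
Insert 57: [46, 57, 57, 67, 68, 91, 98, 51]
Insert 51: [46, 51, 57, 57, 67, 68, 91, 98]

Sorted: [46, 51, 57, 57, 67, 68, 91, 98]


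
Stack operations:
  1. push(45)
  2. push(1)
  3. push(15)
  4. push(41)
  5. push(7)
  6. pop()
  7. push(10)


push(45) -> [45]
push(1) -> [45, 1]
push(15) -> [45, 1, 15]
push(41) -> [45, 1, 15, 41]
push(7) -> [45, 1, 15, 41, 7]
pop()->7, [45, 1, 15, 41]
push(10) -> [45, 1, 15, 41, 10]

Final stack: [45, 1, 15, 41, 10]


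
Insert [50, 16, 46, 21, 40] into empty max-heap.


Insert 50: [50]
Insert 16: [50, 16]
Insert 46: [50, 16, 46]
Insert 21: [50, 21, 46, 16]
Insert 40: [50, 40, 46, 16, 21]

Final heap: [50, 40, 46, 16, 21]


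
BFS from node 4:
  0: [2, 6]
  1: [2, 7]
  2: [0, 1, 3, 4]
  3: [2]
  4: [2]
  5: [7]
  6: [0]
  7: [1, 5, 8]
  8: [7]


Visit 4, enqueue [2]
Visit 2, enqueue [0, 1, 3]
Visit 0, enqueue [6]
Visit 1, enqueue [7]
Visit 3, enqueue []
Visit 6, enqueue []
Visit 7, enqueue [5, 8]
Visit 5, enqueue []
Visit 8, enqueue []

BFS order: [4, 2, 0, 1, 3, 6, 7, 5, 8]


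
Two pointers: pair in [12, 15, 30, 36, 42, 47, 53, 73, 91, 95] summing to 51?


lo=0(12)+hi=9(95)=107
lo=0(12)+hi=8(91)=103
lo=0(12)+hi=7(73)=85
lo=0(12)+hi=6(53)=65
lo=0(12)+hi=5(47)=59
lo=0(12)+hi=4(42)=54
lo=0(12)+hi=3(36)=48
lo=1(15)+hi=3(36)=51

Yes: 15+36=51


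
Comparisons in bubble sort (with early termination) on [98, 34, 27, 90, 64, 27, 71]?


Algorithm: bubble sort (with early termination)
Input: [98, 34, 27, 90, 64, 27, 71]
Sorted: [27, 27, 34, 64, 71, 90, 98]

20


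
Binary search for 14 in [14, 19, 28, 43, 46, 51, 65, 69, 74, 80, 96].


Step 1: lo=0, hi=10, mid=5, val=51
Step 2: lo=0, hi=4, mid=2, val=28
Step 3: lo=0, hi=1, mid=0, val=14

Found at index 0


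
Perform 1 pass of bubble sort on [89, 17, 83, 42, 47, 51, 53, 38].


Initial: [89, 17, 83, 42, 47, 51, 53, 38]
Pass 1: [17, 83, 42, 47, 51, 53, 38, 89] (7 swaps)

After 1 pass: [17, 83, 42, 47, 51, 53, 38, 89]


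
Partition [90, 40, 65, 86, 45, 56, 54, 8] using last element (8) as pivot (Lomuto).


Pivot: 8
Place pivot at 0: [8, 40, 65, 86, 45, 56, 54, 90]

Partitioned: [8, 40, 65, 86, 45, 56, 54, 90]


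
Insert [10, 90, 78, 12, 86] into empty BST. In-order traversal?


Insert 10: root
Insert 90: R from 10
Insert 78: R from 10 -> L from 90
Insert 12: R from 10 -> L from 90 -> L from 78
Insert 86: R from 10 -> L from 90 -> R from 78

In-order: [10, 12, 78, 86, 90]


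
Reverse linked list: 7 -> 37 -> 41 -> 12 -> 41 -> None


Step 1: curr=7, set curr.next=prev(None) | reversed so far: 7
Step 2: curr=37, set curr.next=prev(7) | reversed so far: 37 -> 7
Step 3: curr=41, set curr.next=prev(37) | reversed so far: 41 -> 37 -> 7
Step 4: curr=12, set curr.next=prev(41) | reversed so far: 12 -> 41 -> 37 -> 7
Step 5: curr=41, set curr.next=prev(12) | reversed so far: 41 -> 12 -> 41 -> 37 -> 7

41 -> 12 -> 41 -> 37 -> 7 -> None


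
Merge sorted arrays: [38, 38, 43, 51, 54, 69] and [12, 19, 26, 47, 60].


Take 12 from B
Take 19 from B
Take 26 from B
Take 38 from A
Take 38 from A
Take 43 from A
Take 47 from B
Take 51 from A
Take 54 from A
Take 60 from B

Merged: [12, 19, 26, 38, 38, 43, 47, 51, 54, 60, 69]


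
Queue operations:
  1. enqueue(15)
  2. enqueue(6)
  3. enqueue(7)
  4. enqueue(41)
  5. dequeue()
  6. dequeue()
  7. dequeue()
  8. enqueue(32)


enqueue(15) -> [15]
enqueue(6) -> [15, 6]
enqueue(7) -> [15, 6, 7]
enqueue(41) -> [15, 6, 7, 41]
dequeue()->15, [6, 7, 41]
dequeue()->6, [7, 41]
dequeue()->7, [41]
enqueue(32) -> [41, 32]

Final queue: [41, 32]


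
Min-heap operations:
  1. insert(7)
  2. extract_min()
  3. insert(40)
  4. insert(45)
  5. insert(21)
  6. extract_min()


insert(7) -> [7]
extract_min()->7, []
insert(40) -> [40]
insert(45) -> [40, 45]
insert(21) -> [21, 45, 40]
extract_min()->21, [40, 45]

Final heap: [40, 45]


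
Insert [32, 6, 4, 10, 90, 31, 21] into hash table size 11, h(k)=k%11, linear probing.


Insert 32: h=10 -> slot 10
Insert 6: h=6 -> slot 6
Insert 4: h=4 -> slot 4
Insert 10: h=10, 1 probes -> slot 0
Insert 90: h=2 -> slot 2
Insert 31: h=9 -> slot 9
Insert 21: h=10, 2 probes -> slot 1

Table: [10, 21, 90, None, 4, None, 6, None, None, 31, 32]


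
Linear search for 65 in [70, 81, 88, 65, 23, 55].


i=0: 70!=65
i=1: 81!=65
i=2: 88!=65
i=3: 65==65 found!

Found at 3, 4 comps


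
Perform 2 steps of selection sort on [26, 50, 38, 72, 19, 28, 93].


Initial: [26, 50, 38, 72, 19, 28, 93]
Step 1: min=19 at 4
  Swap: [19, 50, 38, 72, 26, 28, 93]
Step 2: min=26 at 4
  Swap: [19, 26, 38, 72, 50, 28, 93]

After 2 steps: [19, 26, 38, 72, 50, 28, 93]


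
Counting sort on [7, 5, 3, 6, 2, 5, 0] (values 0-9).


Input: [7, 5, 3, 6, 2, 5, 0]
Counts: [1, 0, 1, 1, 0, 2, 1, 1, 0, 0]

Sorted: [0, 2, 3, 5, 5, 6, 7]


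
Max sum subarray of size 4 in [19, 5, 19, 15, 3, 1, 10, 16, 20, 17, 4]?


[0:4]: 58
[1:5]: 42
[2:6]: 38
[3:7]: 29
[4:8]: 30
[5:9]: 47
[6:10]: 63
[7:11]: 57

Max: 63 at [6:10]


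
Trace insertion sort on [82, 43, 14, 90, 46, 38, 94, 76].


Initial: [82, 43, 14, 90, 46, 38, 94, 76]
Insert 43: [43, 82, 14, 90, 46, 38, 94, 76]
Insert 14: [14, 43, 82, 90, 46, 38, 94, 76]
Insert 90: [14, 43, 82, 90, 46, 38, 94, 76]
Insert 46: [14, 43, 46, 82, 90, 38, 94, 76]
Insert 38: [14, 38, 43, 46, 82, 90, 94, 76]
Insert 94: [14, 38, 43, 46, 82, 90, 94, 76]
Insert 76: [14, 38, 43, 46, 76, 82, 90, 94]

Sorted: [14, 38, 43, 46, 76, 82, 90, 94]


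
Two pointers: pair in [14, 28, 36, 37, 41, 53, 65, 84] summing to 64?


lo=0(14)+hi=7(84)=98
lo=0(14)+hi=6(65)=79
lo=0(14)+hi=5(53)=67
lo=0(14)+hi=4(41)=55
lo=1(28)+hi=4(41)=69
lo=1(28)+hi=3(37)=65
lo=1(28)+hi=2(36)=64

Yes: 28+36=64


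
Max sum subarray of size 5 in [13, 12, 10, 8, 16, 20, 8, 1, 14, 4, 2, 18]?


[0:5]: 59
[1:6]: 66
[2:7]: 62
[3:8]: 53
[4:9]: 59
[5:10]: 47
[6:11]: 29
[7:12]: 39

Max: 66 at [1:6]


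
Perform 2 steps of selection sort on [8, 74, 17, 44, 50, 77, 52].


Initial: [8, 74, 17, 44, 50, 77, 52]
Step 1: min=8 at 0
  Swap: [8, 74, 17, 44, 50, 77, 52]
Step 2: min=17 at 2
  Swap: [8, 17, 74, 44, 50, 77, 52]

After 2 steps: [8, 17, 74, 44, 50, 77, 52]


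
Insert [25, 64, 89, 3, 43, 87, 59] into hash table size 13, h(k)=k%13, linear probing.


Insert 25: h=12 -> slot 12
Insert 64: h=12, 1 probes -> slot 0
Insert 89: h=11 -> slot 11
Insert 3: h=3 -> slot 3
Insert 43: h=4 -> slot 4
Insert 87: h=9 -> slot 9
Insert 59: h=7 -> slot 7

Table: [64, None, None, 3, 43, None, None, 59, None, 87, None, 89, 25]


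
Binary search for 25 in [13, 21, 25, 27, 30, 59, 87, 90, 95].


Step 1: lo=0, hi=8, mid=4, val=30
Step 2: lo=0, hi=3, mid=1, val=21
Step 3: lo=2, hi=3, mid=2, val=25

Found at index 2


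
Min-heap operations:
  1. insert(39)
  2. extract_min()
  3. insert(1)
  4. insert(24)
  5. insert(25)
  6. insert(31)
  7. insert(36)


insert(39) -> [39]
extract_min()->39, []
insert(1) -> [1]
insert(24) -> [1, 24]
insert(25) -> [1, 24, 25]
insert(31) -> [1, 24, 25, 31]
insert(36) -> [1, 24, 25, 31, 36]

Final heap: [1, 24, 25, 31, 36]


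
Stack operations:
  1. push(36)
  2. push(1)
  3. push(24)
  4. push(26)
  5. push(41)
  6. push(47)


push(36) -> [36]
push(1) -> [36, 1]
push(24) -> [36, 1, 24]
push(26) -> [36, 1, 24, 26]
push(41) -> [36, 1, 24, 26, 41]
push(47) -> [36, 1, 24, 26, 41, 47]

Final stack: [36, 1, 24, 26, 41, 47]


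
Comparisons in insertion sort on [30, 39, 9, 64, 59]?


Algorithm: insertion sort
Input: [30, 39, 9, 64, 59]
Sorted: [9, 30, 39, 59, 64]

6


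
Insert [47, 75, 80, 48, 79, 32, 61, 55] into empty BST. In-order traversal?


Insert 47: root
Insert 75: R from 47
Insert 80: R from 47 -> R from 75
Insert 48: R from 47 -> L from 75
Insert 79: R from 47 -> R from 75 -> L from 80
Insert 32: L from 47
Insert 61: R from 47 -> L from 75 -> R from 48
Insert 55: R from 47 -> L from 75 -> R from 48 -> L from 61

In-order: [32, 47, 48, 55, 61, 75, 79, 80]


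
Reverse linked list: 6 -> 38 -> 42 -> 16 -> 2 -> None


Step 1: curr=6, set curr.next=prev(None) | reversed so far: 6
Step 2: curr=38, set curr.next=prev(6) | reversed so far: 38 -> 6
Step 3: curr=42, set curr.next=prev(38) | reversed so far: 42 -> 38 -> 6
Step 4: curr=16, set curr.next=prev(42) | reversed so far: 16 -> 42 -> 38 -> 6
Step 5: curr=2, set curr.next=prev(16) | reversed so far: 2 -> 16 -> 42 -> 38 -> 6

2 -> 16 -> 42 -> 38 -> 6 -> None


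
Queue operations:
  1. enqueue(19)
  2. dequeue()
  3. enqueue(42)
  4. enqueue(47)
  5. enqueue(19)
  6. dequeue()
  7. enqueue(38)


enqueue(19) -> [19]
dequeue()->19, []
enqueue(42) -> [42]
enqueue(47) -> [42, 47]
enqueue(19) -> [42, 47, 19]
dequeue()->42, [47, 19]
enqueue(38) -> [47, 19, 38]

Final queue: [47, 19, 38]


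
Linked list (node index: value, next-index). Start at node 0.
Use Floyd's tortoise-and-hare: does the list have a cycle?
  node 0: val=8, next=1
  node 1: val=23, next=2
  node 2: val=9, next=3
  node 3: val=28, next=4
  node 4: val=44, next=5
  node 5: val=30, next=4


Floyd's tortoise (slow, +1) and hare (fast, +2):
  init: slow=0, fast=0
  step 1: slow=1, fast=2
  step 2: slow=2, fast=4
  step 3: slow=3, fast=4
  step 4: slow=4, fast=4
  slow == fast at node 4: cycle detected

Cycle: yes


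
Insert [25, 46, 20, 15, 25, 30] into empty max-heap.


Insert 25: [25]
Insert 46: [46, 25]
Insert 20: [46, 25, 20]
Insert 15: [46, 25, 20, 15]
Insert 25: [46, 25, 20, 15, 25]
Insert 30: [46, 25, 30, 15, 25, 20]

Final heap: [46, 25, 30, 15, 25, 20]


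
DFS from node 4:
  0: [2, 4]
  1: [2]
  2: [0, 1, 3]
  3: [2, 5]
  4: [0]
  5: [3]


Visit 4, push [0]
Visit 0, push [2]
Visit 2, push [3, 1]
Visit 1, push []
Visit 3, push [5]
Visit 5, push []

DFS order: [4, 0, 2, 1, 3, 5]


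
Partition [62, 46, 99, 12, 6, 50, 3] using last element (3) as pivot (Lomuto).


Pivot: 3
Place pivot at 0: [3, 46, 99, 12, 6, 50, 62]

Partitioned: [3, 46, 99, 12, 6, 50, 62]


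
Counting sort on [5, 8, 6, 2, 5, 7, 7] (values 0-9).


Input: [5, 8, 6, 2, 5, 7, 7]
Counts: [0, 0, 1, 0, 0, 2, 1, 2, 1, 0]

Sorted: [2, 5, 5, 6, 7, 7, 8]


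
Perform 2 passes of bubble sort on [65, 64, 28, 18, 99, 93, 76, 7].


Initial: [65, 64, 28, 18, 99, 93, 76, 7]
Pass 1: [64, 28, 18, 65, 93, 76, 7, 99] (6 swaps)
Pass 2: [28, 18, 64, 65, 76, 7, 93, 99] (4 swaps)

After 2 passes: [28, 18, 64, 65, 76, 7, 93, 99]


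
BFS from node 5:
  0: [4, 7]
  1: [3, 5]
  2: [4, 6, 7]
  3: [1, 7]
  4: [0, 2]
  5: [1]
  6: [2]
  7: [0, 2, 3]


Visit 5, enqueue [1]
Visit 1, enqueue [3]
Visit 3, enqueue [7]
Visit 7, enqueue [0, 2]
Visit 0, enqueue [4]
Visit 2, enqueue [6]
Visit 4, enqueue []
Visit 6, enqueue []

BFS order: [5, 1, 3, 7, 0, 2, 4, 6]


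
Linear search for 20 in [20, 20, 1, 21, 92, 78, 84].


i=0: 20==20 found!

Found at 0, 1 comps


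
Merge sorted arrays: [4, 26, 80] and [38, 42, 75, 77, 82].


Take 4 from A
Take 26 from A
Take 38 from B
Take 42 from B
Take 75 from B
Take 77 from B
Take 80 from A

Merged: [4, 26, 38, 42, 75, 77, 80, 82]


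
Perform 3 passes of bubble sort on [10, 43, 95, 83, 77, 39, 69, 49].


Initial: [10, 43, 95, 83, 77, 39, 69, 49]
Pass 1: [10, 43, 83, 77, 39, 69, 49, 95] (5 swaps)
Pass 2: [10, 43, 77, 39, 69, 49, 83, 95] (4 swaps)
Pass 3: [10, 43, 39, 69, 49, 77, 83, 95] (3 swaps)

After 3 passes: [10, 43, 39, 69, 49, 77, 83, 95]


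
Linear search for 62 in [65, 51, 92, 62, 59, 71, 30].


i=0: 65!=62
i=1: 51!=62
i=2: 92!=62
i=3: 62==62 found!

Found at 3, 4 comps


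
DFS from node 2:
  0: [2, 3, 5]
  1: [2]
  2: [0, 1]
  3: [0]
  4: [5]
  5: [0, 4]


Visit 2, push [1, 0]
Visit 0, push [5, 3]
Visit 3, push []
Visit 5, push [4]
Visit 4, push []
Visit 1, push []

DFS order: [2, 0, 3, 5, 4, 1]


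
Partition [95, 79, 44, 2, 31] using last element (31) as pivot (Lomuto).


Pivot: 31
  2 <= 31: swap -> [2, 79, 44, 95, 31]
Place pivot at 1: [2, 31, 44, 95, 79]

Partitioned: [2, 31, 44, 95, 79]


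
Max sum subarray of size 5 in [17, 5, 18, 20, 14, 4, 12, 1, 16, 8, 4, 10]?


[0:5]: 74
[1:6]: 61
[2:7]: 68
[3:8]: 51
[4:9]: 47
[5:10]: 41
[6:11]: 41
[7:12]: 39

Max: 74 at [0:5]


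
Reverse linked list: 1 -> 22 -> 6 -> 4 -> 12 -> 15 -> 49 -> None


Step 1: curr=1, set curr.next=prev(None) | reversed so far: 1
Step 2: curr=22, set curr.next=prev(1) | reversed so far: 22 -> 1
Step 3: curr=6, set curr.next=prev(22) | reversed so far: 6 -> 22 -> 1
Step 4: curr=4, set curr.next=prev(6) | reversed so far: 4 -> 6 -> 22 -> 1
Step 5: curr=12, set curr.next=prev(4) | reversed so far: 12 -> 4 -> 6 -> 22 -> 1
Step 6: curr=15, set curr.next=prev(12) | reversed so far: 15 -> 12 -> 4 -> 6 -> 22 -> 1
Step 7: curr=49, set curr.next=prev(15) | reversed so far: 49 -> 15 -> 12 -> 4 -> 6 -> 22 -> 1

49 -> 15 -> 12 -> 4 -> 6 -> 22 -> 1 -> None


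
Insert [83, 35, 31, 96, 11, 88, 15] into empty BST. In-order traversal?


Insert 83: root
Insert 35: L from 83
Insert 31: L from 83 -> L from 35
Insert 96: R from 83
Insert 11: L from 83 -> L from 35 -> L from 31
Insert 88: R from 83 -> L from 96
Insert 15: L from 83 -> L from 35 -> L from 31 -> R from 11

In-order: [11, 15, 31, 35, 83, 88, 96]


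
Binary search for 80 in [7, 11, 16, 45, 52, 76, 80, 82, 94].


Step 1: lo=0, hi=8, mid=4, val=52
Step 2: lo=5, hi=8, mid=6, val=80

Found at index 6


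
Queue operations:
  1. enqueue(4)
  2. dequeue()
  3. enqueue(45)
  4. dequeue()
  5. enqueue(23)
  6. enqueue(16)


enqueue(4) -> [4]
dequeue()->4, []
enqueue(45) -> [45]
dequeue()->45, []
enqueue(23) -> [23]
enqueue(16) -> [23, 16]

Final queue: [23, 16]


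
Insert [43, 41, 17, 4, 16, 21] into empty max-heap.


Insert 43: [43]
Insert 41: [43, 41]
Insert 17: [43, 41, 17]
Insert 4: [43, 41, 17, 4]
Insert 16: [43, 41, 17, 4, 16]
Insert 21: [43, 41, 21, 4, 16, 17]

Final heap: [43, 41, 21, 4, 16, 17]


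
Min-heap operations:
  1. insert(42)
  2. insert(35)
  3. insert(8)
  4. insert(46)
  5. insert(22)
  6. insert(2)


insert(42) -> [42]
insert(35) -> [35, 42]
insert(8) -> [8, 42, 35]
insert(46) -> [8, 42, 35, 46]
insert(22) -> [8, 22, 35, 46, 42]
insert(2) -> [2, 22, 8, 46, 42, 35]

Final heap: [2, 22, 8, 46, 42, 35]


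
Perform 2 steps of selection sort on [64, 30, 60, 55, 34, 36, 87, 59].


Initial: [64, 30, 60, 55, 34, 36, 87, 59]
Step 1: min=30 at 1
  Swap: [30, 64, 60, 55, 34, 36, 87, 59]
Step 2: min=34 at 4
  Swap: [30, 34, 60, 55, 64, 36, 87, 59]

After 2 steps: [30, 34, 60, 55, 64, 36, 87, 59]


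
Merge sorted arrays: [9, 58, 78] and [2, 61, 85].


Take 2 from B
Take 9 from A
Take 58 from A
Take 61 from B
Take 78 from A

Merged: [2, 9, 58, 61, 78, 85]


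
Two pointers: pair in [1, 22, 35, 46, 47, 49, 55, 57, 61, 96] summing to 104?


lo=0(1)+hi=9(96)=97
lo=1(22)+hi=9(96)=118
lo=1(22)+hi=8(61)=83
lo=2(35)+hi=8(61)=96
lo=3(46)+hi=8(61)=107
lo=3(46)+hi=7(57)=103
lo=4(47)+hi=7(57)=104

Yes: 47+57=104


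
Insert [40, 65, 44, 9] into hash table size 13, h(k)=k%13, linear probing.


Insert 40: h=1 -> slot 1
Insert 65: h=0 -> slot 0
Insert 44: h=5 -> slot 5
Insert 9: h=9 -> slot 9

Table: [65, 40, None, None, None, 44, None, None, None, 9, None, None, None]


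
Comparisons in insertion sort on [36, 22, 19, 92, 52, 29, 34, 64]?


Algorithm: insertion sort
Input: [36, 22, 19, 92, 52, 29, 34, 64]
Sorted: [19, 22, 29, 34, 36, 52, 64, 92]

16


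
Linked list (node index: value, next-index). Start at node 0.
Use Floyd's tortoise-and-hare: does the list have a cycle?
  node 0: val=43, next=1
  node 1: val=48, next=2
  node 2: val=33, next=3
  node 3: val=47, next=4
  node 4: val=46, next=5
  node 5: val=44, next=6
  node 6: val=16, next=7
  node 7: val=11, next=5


Floyd's tortoise (slow, +1) and hare (fast, +2):
  init: slow=0, fast=0
  step 1: slow=1, fast=2
  step 2: slow=2, fast=4
  step 3: slow=3, fast=6
  step 4: slow=4, fast=5
  step 5: slow=5, fast=7
  step 6: slow=6, fast=6
  slow == fast at node 6: cycle detected

Cycle: yes


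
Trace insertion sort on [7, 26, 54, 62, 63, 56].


Initial: [7, 26, 54, 62, 63, 56]
Insert 26: [7, 26, 54, 62, 63, 56]
Insert 54: [7, 26, 54, 62, 63, 56]
Insert 62: [7, 26, 54, 62, 63, 56]
Insert 63: [7, 26, 54, 62, 63, 56]
Insert 56: [7, 26, 54, 56, 62, 63]

Sorted: [7, 26, 54, 56, 62, 63]


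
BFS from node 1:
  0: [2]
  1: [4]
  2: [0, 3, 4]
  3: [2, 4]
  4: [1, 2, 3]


Visit 1, enqueue [4]
Visit 4, enqueue [2, 3]
Visit 2, enqueue [0]
Visit 3, enqueue []
Visit 0, enqueue []

BFS order: [1, 4, 2, 3, 0]


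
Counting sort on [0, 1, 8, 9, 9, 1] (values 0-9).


Input: [0, 1, 8, 9, 9, 1]
Counts: [1, 2, 0, 0, 0, 0, 0, 0, 1, 2]

Sorted: [0, 1, 1, 8, 9, 9]


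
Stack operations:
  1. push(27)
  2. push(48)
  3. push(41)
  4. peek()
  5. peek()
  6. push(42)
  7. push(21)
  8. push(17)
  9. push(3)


push(27) -> [27]
push(48) -> [27, 48]
push(41) -> [27, 48, 41]
peek()->41
peek()->41
push(42) -> [27, 48, 41, 42]
push(21) -> [27, 48, 41, 42, 21]
push(17) -> [27, 48, 41, 42, 21, 17]
push(3) -> [27, 48, 41, 42, 21, 17, 3]

Final stack: [27, 48, 41, 42, 21, 17, 3]


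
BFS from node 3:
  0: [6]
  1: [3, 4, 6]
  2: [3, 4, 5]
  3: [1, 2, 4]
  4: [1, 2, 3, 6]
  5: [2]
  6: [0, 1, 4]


Visit 3, enqueue [1, 2, 4]
Visit 1, enqueue [6]
Visit 2, enqueue [5]
Visit 4, enqueue []
Visit 6, enqueue [0]
Visit 5, enqueue []
Visit 0, enqueue []

BFS order: [3, 1, 2, 4, 6, 5, 0]


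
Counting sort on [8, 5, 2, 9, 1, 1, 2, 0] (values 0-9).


Input: [8, 5, 2, 9, 1, 1, 2, 0]
Counts: [1, 2, 2, 0, 0, 1, 0, 0, 1, 1]

Sorted: [0, 1, 1, 2, 2, 5, 8, 9]


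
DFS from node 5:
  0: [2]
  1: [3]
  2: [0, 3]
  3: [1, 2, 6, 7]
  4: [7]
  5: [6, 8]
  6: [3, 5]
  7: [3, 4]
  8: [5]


Visit 5, push [8, 6]
Visit 6, push [3]
Visit 3, push [7, 2, 1]
Visit 1, push []
Visit 2, push [0]
Visit 0, push []
Visit 7, push [4]
Visit 4, push []
Visit 8, push []

DFS order: [5, 6, 3, 1, 2, 0, 7, 4, 8]


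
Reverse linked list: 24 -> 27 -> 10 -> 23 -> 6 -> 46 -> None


Step 1: curr=24, set curr.next=prev(None) | reversed so far: 24
Step 2: curr=27, set curr.next=prev(24) | reversed so far: 27 -> 24
Step 3: curr=10, set curr.next=prev(27) | reversed so far: 10 -> 27 -> 24
Step 4: curr=23, set curr.next=prev(10) | reversed so far: 23 -> 10 -> 27 -> 24
Step 5: curr=6, set curr.next=prev(23) | reversed so far: 6 -> 23 -> 10 -> 27 -> 24
Step 6: curr=46, set curr.next=prev(6) | reversed so far: 46 -> 6 -> 23 -> 10 -> 27 -> 24

46 -> 6 -> 23 -> 10 -> 27 -> 24 -> None


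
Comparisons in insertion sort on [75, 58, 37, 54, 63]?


Algorithm: insertion sort
Input: [75, 58, 37, 54, 63]
Sorted: [37, 54, 58, 63, 75]

8


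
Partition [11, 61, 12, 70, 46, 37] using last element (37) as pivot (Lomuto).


Pivot: 37
  11 <= 37: advance i (no swap)
  12 <= 37: swap -> [11, 12, 61, 70, 46, 37]
Place pivot at 2: [11, 12, 37, 70, 46, 61]

Partitioned: [11, 12, 37, 70, 46, 61]


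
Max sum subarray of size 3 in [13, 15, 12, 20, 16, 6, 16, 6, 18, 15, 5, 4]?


[0:3]: 40
[1:4]: 47
[2:5]: 48
[3:6]: 42
[4:7]: 38
[5:8]: 28
[6:9]: 40
[7:10]: 39
[8:11]: 38
[9:12]: 24

Max: 48 at [2:5]


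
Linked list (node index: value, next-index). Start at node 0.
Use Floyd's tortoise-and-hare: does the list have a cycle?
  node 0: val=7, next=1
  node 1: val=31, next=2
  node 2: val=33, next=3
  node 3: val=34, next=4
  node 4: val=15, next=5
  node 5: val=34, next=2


Floyd's tortoise (slow, +1) and hare (fast, +2):
  init: slow=0, fast=0
  step 1: slow=1, fast=2
  step 2: slow=2, fast=4
  step 3: slow=3, fast=2
  step 4: slow=4, fast=4
  slow == fast at node 4: cycle detected

Cycle: yes


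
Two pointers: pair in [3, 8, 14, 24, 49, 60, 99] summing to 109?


lo=0(3)+hi=6(99)=102
lo=1(8)+hi=6(99)=107
lo=2(14)+hi=6(99)=113
lo=2(14)+hi=5(60)=74
lo=3(24)+hi=5(60)=84
lo=4(49)+hi=5(60)=109

Yes: 49+60=109


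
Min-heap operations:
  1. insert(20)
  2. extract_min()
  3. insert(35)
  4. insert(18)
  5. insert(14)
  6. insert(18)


insert(20) -> [20]
extract_min()->20, []
insert(35) -> [35]
insert(18) -> [18, 35]
insert(14) -> [14, 35, 18]
insert(18) -> [14, 18, 18, 35]

Final heap: [14, 18, 18, 35]


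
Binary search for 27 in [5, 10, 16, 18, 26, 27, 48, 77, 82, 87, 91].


Step 1: lo=0, hi=10, mid=5, val=27

Found at index 5


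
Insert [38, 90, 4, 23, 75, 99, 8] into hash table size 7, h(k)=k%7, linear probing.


Insert 38: h=3 -> slot 3
Insert 90: h=6 -> slot 6
Insert 4: h=4 -> slot 4
Insert 23: h=2 -> slot 2
Insert 75: h=5 -> slot 5
Insert 99: h=1 -> slot 1
Insert 8: h=1, 6 probes -> slot 0

Table: [8, 99, 23, 38, 4, 75, 90]


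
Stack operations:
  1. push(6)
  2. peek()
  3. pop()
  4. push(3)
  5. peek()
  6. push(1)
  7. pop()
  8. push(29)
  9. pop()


push(6) -> [6]
peek()->6
pop()->6, []
push(3) -> [3]
peek()->3
push(1) -> [3, 1]
pop()->1, [3]
push(29) -> [3, 29]
pop()->29, [3]

Final stack: [3]


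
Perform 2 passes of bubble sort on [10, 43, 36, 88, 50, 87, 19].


Initial: [10, 43, 36, 88, 50, 87, 19]
Pass 1: [10, 36, 43, 50, 87, 19, 88] (4 swaps)
Pass 2: [10, 36, 43, 50, 19, 87, 88] (1 swaps)

After 2 passes: [10, 36, 43, 50, 19, 87, 88]


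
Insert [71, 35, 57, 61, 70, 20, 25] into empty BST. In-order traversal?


Insert 71: root
Insert 35: L from 71
Insert 57: L from 71 -> R from 35
Insert 61: L from 71 -> R from 35 -> R from 57
Insert 70: L from 71 -> R from 35 -> R from 57 -> R from 61
Insert 20: L from 71 -> L from 35
Insert 25: L from 71 -> L from 35 -> R from 20

In-order: [20, 25, 35, 57, 61, 70, 71]


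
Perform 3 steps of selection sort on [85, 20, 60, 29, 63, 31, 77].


Initial: [85, 20, 60, 29, 63, 31, 77]
Step 1: min=20 at 1
  Swap: [20, 85, 60, 29, 63, 31, 77]
Step 2: min=29 at 3
  Swap: [20, 29, 60, 85, 63, 31, 77]
Step 3: min=31 at 5
  Swap: [20, 29, 31, 85, 63, 60, 77]

After 3 steps: [20, 29, 31, 85, 63, 60, 77]


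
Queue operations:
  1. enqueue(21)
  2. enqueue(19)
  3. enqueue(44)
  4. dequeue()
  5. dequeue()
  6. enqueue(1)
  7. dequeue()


enqueue(21) -> [21]
enqueue(19) -> [21, 19]
enqueue(44) -> [21, 19, 44]
dequeue()->21, [19, 44]
dequeue()->19, [44]
enqueue(1) -> [44, 1]
dequeue()->44, [1]

Final queue: [1]


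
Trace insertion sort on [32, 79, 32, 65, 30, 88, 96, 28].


Initial: [32, 79, 32, 65, 30, 88, 96, 28]
Insert 79: [32, 79, 32, 65, 30, 88, 96, 28]
Insert 32: [32, 32, 79, 65, 30, 88, 96, 28]
Insert 65: [32, 32, 65, 79, 30, 88, 96, 28]
Insert 30: [30, 32, 32, 65, 79, 88, 96, 28]
Insert 88: [30, 32, 32, 65, 79, 88, 96, 28]
Insert 96: [30, 32, 32, 65, 79, 88, 96, 28]
Insert 28: [28, 30, 32, 32, 65, 79, 88, 96]

Sorted: [28, 30, 32, 32, 65, 79, 88, 96]


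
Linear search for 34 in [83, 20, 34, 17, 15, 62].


i=0: 83!=34
i=1: 20!=34
i=2: 34==34 found!

Found at 2, 3 comps


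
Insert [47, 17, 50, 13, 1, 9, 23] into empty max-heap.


Insert 47: [47]
Insert 17: [47, 17]
Insert 50: [50, 17, 47]
Insert 13: [50, 17, 47, 13]
Insert 1: [50, 17, 47, 13, 1]
Insert 9: [50, 17, 47, 13, 1, 9]
Insert 23: [50, 17, 47, 13, 1, 9, 23]

Final heap: [50, 17, 47, 13, 1, 9, 23]


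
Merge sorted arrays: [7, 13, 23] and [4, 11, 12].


Take 4 from B
Take 7 from A
Take 11 from B
Take 12 from B

Merged: [4, 7, 11, 12, 13, 23]


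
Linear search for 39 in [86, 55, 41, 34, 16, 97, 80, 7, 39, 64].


i=0: 86!=39
i=1: 55!=39
i=2: 41!=39
i=3: 34!=39
i=4: 16!=39
i=5: 97!=39
i=6: 80!=39
i=7: 7!=39
i=8: 39==39 found!

Found at 8, 9 comps


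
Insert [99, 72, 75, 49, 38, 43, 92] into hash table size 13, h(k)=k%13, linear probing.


Insert 99: h=8 -> slot 8
Insert 72: h=7 -> slot 7
Insert 75: h=10 -> slot 10
Insert 49: h=10, 1 probes -> slot 11
Insert 38: h=12 -> slot 12
Insert 43: h=4 -> slot 4
Insert 92: h=1 -> slot 1

Table: [None, 92, None, None, 43, None, None, 72, 99, None, 75, 49, 38]


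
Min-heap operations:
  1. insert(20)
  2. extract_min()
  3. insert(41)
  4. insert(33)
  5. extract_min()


insert(20) -> [20]
extract_min()->20, []
insert(41) -> [41]
insert(33) -> [33, 41]
extract_min()->33, [41]

Final heap: [41]


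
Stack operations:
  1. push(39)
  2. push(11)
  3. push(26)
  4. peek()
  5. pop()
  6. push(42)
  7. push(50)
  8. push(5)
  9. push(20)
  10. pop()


push(39) -> [39]
push(11) -> [39, 11]
push(26) -> [39, 11, 26]
peek()->26
pop()->26, [39, 11]
push(42) -> [39, 11, 42]
push(50) -> [39, 11, 42, 50]
push(5) -> [39, 11, 42, 50, 5]
push(20) -> [39, 11, 42, 50, 5, 20]
pop()->20, [39, 11, 42, 50, 5]

Final stack: [39, 11, 42, 50, 5]


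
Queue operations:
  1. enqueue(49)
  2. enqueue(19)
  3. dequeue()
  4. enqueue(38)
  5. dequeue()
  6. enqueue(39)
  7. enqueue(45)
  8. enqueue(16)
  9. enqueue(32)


enqueue(49) -> [49]
enqueue(19) -> [49, 19]
dequeue()->49, [19]
enqueue(38) -> [19, 38]
dequeue()->19, [38]
enqueue(39) -> [38, 39]
enqueue(45) -> [38, 39, 45]
enqueue(16) -> [38, 39, 45, 16]
enqueue(32) -> [38, 39, 45, 16, 32]

Final queue: [38, 39, 45, 16, 32]


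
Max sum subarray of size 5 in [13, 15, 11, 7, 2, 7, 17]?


[0:5]: 48
[1:6]: 42
[2:7]: 44

Max: 48 at [0:5]


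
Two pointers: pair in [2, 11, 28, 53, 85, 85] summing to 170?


lo=0(2)+hi=5(85)=87
lo=1(11)+hi=5(85)=96
lo=2(28)+hi=5(85)=113
lo=3(53)+hi=5(85)=138
lo=4(85)+hi=5(85)=170

Yes: 85+85=170


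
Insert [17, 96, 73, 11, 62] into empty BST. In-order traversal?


Insert 17: root
Insert 96: R from 17
Insert 73: R from 17 -> L from 96
Insert 11: L from 17
Insert 62: R from 17 -> L from 96 -> L from 73

In-order: [11, 17, 62, 73, 96]


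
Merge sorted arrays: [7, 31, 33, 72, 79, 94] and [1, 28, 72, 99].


Take 1 from B
Take 7 from A
Take 28 from B
Take 31 from A
Take 33 from A
Take 72 from A
Take 72 from B
Take 79 from A
Take 94 from A

Merged: [1, 7, 28, 31, 33, 72, 72, 79, 94, 99]


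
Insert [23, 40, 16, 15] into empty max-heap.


Insert 23: [23]
Insert 40: [40, 23]
Insert 16: [40, 23, 16]
Insert 15: [40, 23, 16, 15]

Final heap: [40, 23, 16, 15]


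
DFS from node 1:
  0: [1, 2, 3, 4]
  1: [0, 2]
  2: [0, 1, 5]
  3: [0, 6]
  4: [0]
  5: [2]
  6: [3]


Visit 1, push [2, 0]
Visit 0, push [4, 3, 2]
Visit 2, push [5]
Visit 5, push []
Visit 3, push [6]
Visit 6, push []
Visit 4, push []

DFS order: [1, 0, 2, 5, 3, 6, 4]


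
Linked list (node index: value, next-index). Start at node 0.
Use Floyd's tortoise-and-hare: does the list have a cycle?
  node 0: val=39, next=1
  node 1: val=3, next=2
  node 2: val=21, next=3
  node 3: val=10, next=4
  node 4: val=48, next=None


Floyd's tortoise (slow, +1) and hare (fast, +2):
  init: slow=0, fast=0
  step 1: slow=1, fast=2
  step 2: slow=2, fast=4
  step 3: fast -> None, no cycle

Cycle: no


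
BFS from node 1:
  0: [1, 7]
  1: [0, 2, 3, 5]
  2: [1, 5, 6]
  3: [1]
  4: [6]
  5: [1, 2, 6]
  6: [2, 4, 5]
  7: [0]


Visit 1, enqueue [0, 2, 3, 5]
Visit 0, enqueue [7]
Visit 2, enqueue [6]
Visit 3, enqueue []
Visit 5, enqueue []
Visit 7, enqueue []
Visit 6, enqueue [4]
Visit 4, enqueue []

BFS order: [1, 0, 2, 3, 5, 7, 6, 4]


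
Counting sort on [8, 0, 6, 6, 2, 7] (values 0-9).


Input: [8, 0, 6, 6, 2, 7]
Counts: [1, 0, 1, 0, 0, 0, 2, 1, 1, 0]

Sorted: [0, 2, 6, 6, 7, 8]


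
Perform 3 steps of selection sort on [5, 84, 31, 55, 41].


Initial: [5, 84, 31, 55, 41]
Step 1: min=5 at 0
  Swap: [5, 84, 31, 55, 41]
Step 2: min=31 at 2
  Swap: [5, 31, 84, 55, 41]
Step 3: min=41 at 4
  Swap: [5, 31, 41, 55, 84]

After 3 steps: [5, 31, 41, 55, 84]


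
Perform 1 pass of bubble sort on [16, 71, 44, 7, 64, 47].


Initial: [16, 71, 44, 7, 64, 47]
Pass 1: [16, 44, 7, 64, 47, 71] (4 swaps)

After 1 pass: [16, 44, 7, 64, 47, 71]


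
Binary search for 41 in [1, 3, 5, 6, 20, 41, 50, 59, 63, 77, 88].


Step 1: lo=0, hi=10, mid=5, val=41

Found at index 5


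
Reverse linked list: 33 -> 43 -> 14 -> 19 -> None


Step 1: curr=33, set curr.next=prev(None) | reversed so far: 33
Step 2: curr=43, set curr.next=prev(33) | reversed so far: 43 -> 33
Step 3: curr=14, set curr.next=prev(43) | reversed so far: 14 -> 43 -> 33
Step 4: curr=19, set curr.next=prev(14) | reversed so far: 19 -> 14 -> 43 -> 33

19 -> 14 -> 43 -> 33 -> None


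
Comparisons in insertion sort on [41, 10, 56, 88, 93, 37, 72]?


Algorithm: insertion sort
Input: [41, 10, 56, 88, 93, 37, 72]
Sorted: [10, 37, 41, 56, 72, 88, 93]

12


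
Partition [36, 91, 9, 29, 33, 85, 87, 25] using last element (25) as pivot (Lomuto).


Pivot: 25
  9 <= 25: swap -> [9, 91, 36, 29, 33, 85, 87, 25]
Place pivot at 1: [9, 25, 36, 29, 33, 85, 87, 91]

Partitioned: [9, 25, 36, 29, 33, 85, 87, 91]


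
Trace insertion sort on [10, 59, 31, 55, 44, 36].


Initial: [10, 59, 31, 55, 44, 36]
Insert 59: [10, 59, 31, 55, 44, 36]
Insert 31: [10, 31, 59, 55, 44, 36]
Insert 55: [10, 31, 55, 59, 44, 36]
Insert 44: [10, 31, 44, 55, 59, 36]
Insert 36: [10, 31, 36, 44, 55, 59]

Sorted: [10, 31, 36, 44, 55, 59]


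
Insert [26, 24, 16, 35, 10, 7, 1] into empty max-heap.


Insert 26: [26]
Insert 24: [26, 24]
Insert 16: [26, 24, 16]
Insert 35: [35, 26, 16, 24]
Insert 10: [35, 26, 16, 24, 10]
Insert 7: [35, 26, 16, 24, 10, 7]
Insert 1: [35, 26, 16, 24, 10, 7, 1]

Final heap: [35, 26, 16, 24, 10, 7, 1]


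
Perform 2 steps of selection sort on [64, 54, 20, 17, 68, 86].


Initial: [64, 54, 20, 17, 68, 86]
Step 1: min=17 at 3
  Swap: [17, 54, 20, 64, 68, 86]
Step 2: min=20 at 2
  Swap: [17, 20, 54, 64, 68, 86]

After 2 steps: [17, 20, 54, 64, 68, 86]


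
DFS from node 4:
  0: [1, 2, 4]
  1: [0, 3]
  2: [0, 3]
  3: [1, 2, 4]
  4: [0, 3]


Visit 4, push [3, 0]
Visit 0, push [2, 1]
Visit 1, push [3]
Visit 3, push [2]
Visit 2, push []

DFS order: [4, 0, 1, 3, 2]


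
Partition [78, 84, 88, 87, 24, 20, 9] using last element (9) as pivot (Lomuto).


Pivot: 9
Place pivot at 0: [9, 84, 88, 87, 24, 20, 78]

Partitioned: [9, 84, 88, 87, 24, 20, 78]


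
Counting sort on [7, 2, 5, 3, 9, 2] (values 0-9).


Input: [7, 2, 5, 3, 9, 2]
Counts: [0, 0, 2, 1, 0, 1, 0, 1, 0, 1]

Sorted: [2, 2, 3, 5, 7, 9]


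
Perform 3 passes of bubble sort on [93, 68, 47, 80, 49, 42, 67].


Initial: [93, 68, 47, 80, 49, 42, 67]
Pass 1: [68, 47, 80, 49, 42, 67, 93] (6 swaps)
Pass 2: [47, 68, 49, 42, 67, 80, 93] (4 swaps)
Pass 3: [47, 49, 42, 67, 68, 80, 93] (3 swaps)

After 3 passes: [47, 49, 42, 67, 68, 80, 93]


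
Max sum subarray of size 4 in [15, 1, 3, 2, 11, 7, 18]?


[0:4]: 21
[1:5]: 17
[2:6]: 23
[3:7]: 38

Max: 38 at [3:7]


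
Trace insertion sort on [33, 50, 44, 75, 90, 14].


Initial: [33, 50, 44, 75, 90, 14]
Insert 50: [33, 50, 44, 75, 90, 14]
Insert 44: [33, 44, 50, 75, 90, 14]
Insert 75: [33, 44, 50, 75, 90, 14]
Insert 90: [33, 44, 50, 75, 90, 14]
Insert 14: [14, 33, 44, 50, 75, 90]

Sorted: [14, 33, 44, 50, 75, 90]


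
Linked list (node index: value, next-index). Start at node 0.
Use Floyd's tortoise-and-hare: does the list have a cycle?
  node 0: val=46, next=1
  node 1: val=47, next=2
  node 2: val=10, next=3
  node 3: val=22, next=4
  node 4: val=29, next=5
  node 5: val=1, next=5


Floyd's tortoise (slow, +1) and hare (fast, +2):
  init: slow=0, fast=0
  step 1: slow=1, fast=2
  step 2: slow=2, fast=4
  step 3: slow=3, fast=5
  step 4: slow=4, fast=5
  step 5: slow=5, fast=5
  slow == fast at node 5: cycle detected

Cycle: yes


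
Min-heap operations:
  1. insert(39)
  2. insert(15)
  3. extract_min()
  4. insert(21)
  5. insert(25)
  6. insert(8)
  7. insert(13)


insert(39) -> [39]
insert(15) -> [15, 39]
extract_min()->15, [39]
insert(21) -> [21, 39]
insert(25) -> [21, 39, 25]
insert(8) -> [8, 21, 25, 39]
insert(13) -> [8, 13, 25, 39, 21]

Final heap: [8, 13, 25, 39, 21]


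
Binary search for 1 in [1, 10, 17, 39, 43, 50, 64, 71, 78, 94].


Step 1: lo=0, hi=9, mid=4, val=43
Step 2: lo=0, hi=3, mid=1, val=10
Step 3: lo=0, hi=0, mid=0, val=1

Found at index 0


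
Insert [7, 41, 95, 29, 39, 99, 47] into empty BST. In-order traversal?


Insert 7: root
Insert 41: R from 7
Insert 95: R from 7 -> R from 41
Insert 29: R from 7 -> L from 41
Insert 39: R from 7 -> L from 41 -> R from 29
Insert 99: R from 7 -> R from 41 -> R from 95
Insert 47: R from 7 -> R from 41 -> L from 95

In-order: [7, 29, 39, 41, 47, 95, 99]


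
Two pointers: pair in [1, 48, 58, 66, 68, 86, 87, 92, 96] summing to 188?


lo=0(1)+hi=8(96)=97
lo=1(48)+hi=8(96)=144
lo=2(58)+hi=8(96)=154
lo=3(66)+hi=8(96)=162
lo=4(68)+hi=8(96)=164
lo=5(86)+hi=8(96)=182
lo=6(87)+hi=8(96)=183
lo=7(92)+hi=8(96)=188

Yes: 92+96=188


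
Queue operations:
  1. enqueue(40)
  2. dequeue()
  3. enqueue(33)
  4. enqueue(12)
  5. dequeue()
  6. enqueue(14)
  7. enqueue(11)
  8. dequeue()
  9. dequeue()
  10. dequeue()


enqueue(40) -> [40]
dequeue()->40, []
enqueue(33) -> [33]
enqueue(12) -> [33, 12]
dequeue()->33, [12]
enqueue(14) -> [12, 14]
enqueue(11) -> [12, 14, 11]
dequeue()->12, [14, 11]
dequeue()->14, [11]
dequeue()->11, []

Final queue: []


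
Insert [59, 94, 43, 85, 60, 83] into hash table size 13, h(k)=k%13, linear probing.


Insert 59: h=7 -> slot 7
Insert 94: h=3 -> slot 3
Insert 43: h=4 -> slot 4
Insert 85: h=7, 1 probes -> slot 8
Insert 60: h=8, 1 probes -> slot 9
Insert 83: h=5 -> slot 5

Table: [None, None, None, 94, 43, 83, None, 59, 85, 60, None, None, None]


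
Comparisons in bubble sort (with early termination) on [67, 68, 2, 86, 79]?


Algorithm: bubble sort (with early termination)
Input: [67, 68, 2, 86, 79]
Sorted: [2, 67, 68, 79, 86]

9


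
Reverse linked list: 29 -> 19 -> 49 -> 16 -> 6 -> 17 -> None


Step 1: curr=29, set curr.next=prev(None) | reversed so far: 29
Step 2: curr=19, set curr.next=prev(29) | reversed so far: 19 -> 29
Step 3: curr=49, set curr.next=prev(19) | reversed so far: 49 -> 19 -> 29
Step 4: curr=16, set curr.next=prev(49) | reversed so far: 16 -> 49 -> 19 -> 29
Step 5: curr=6, set curr.next=prev(16) | reversed so far: 6 -> 16 -> 49 -> 19 -> 29
Step 6: curr=17, set curr.next=prev(6) | reversed so far: 17 -> 6 -> 16 -> 49 -> 19 -> 29

17 -> 6 -> 16 -> 49 -> 19 -> 29 -> None


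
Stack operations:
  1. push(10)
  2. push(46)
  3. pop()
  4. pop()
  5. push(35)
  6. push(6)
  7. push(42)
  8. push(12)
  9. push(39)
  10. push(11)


push(10) -> [10]
push(46) -> [10, 46]
pop()->46, [10]
pop()->10, []
push(35) -> [35]
push(6) -> [35, 6]
push(42) -> [35, 6, 42]
push(12) -> [35, 6, 42, 12]
push(39) -> [35, 6, 42, 12, 39]
push(11) -> [35, 6, 42, 12, 39, 11]

Final stack: [35, 6, 42, 12, 39, 11]


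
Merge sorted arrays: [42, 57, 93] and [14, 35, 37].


Take 14 from B
Take 35 from B
Take 37 from B

Merged: [14, 35, 37, 42, 57, 93]


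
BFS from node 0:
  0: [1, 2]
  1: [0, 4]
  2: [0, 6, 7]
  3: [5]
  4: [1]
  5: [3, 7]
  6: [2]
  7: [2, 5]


Visit 0, enqueue [1, 2]
Visit 1, enqueue [4]
Visit 2, enqueue [6, 7]
Visit 4, enqueue []
Visit 6, enqueue []
Visit 7, enqueue [5]
Visit 5, enqueue [3]
Visit 3, enqueue []

BFS order: [0, 1, 2, 4, 6, 7, 5, 3]


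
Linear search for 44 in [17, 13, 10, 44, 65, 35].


i=0: 17!=44
i=1: 13!=44
i=2: 10!=44
i=3: 44==44 found!

Found at 3, 4 comps


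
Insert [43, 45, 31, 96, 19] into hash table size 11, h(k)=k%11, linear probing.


Insert 43: h=10 -> slot 10
Insert 45: h=1 -> slot 1
Insert 31: h=9 -> slot 9
Insert 96: h=8 -> slot 8
Insert 19: h=8, 3 probes -> slot 0

Table: [19, 45, None, None, None, None, None, None, 96, 31, 43]


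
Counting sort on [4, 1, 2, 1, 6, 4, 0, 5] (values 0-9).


Input: [4, 1, 2, 1, 6, 4, 0, 5]
Counts: [1, 2, 1, 0, 2, 1, 1, 0, 0, 0]

Sorted: [0, 1, 1, 2, 4, 4, 5, 6]


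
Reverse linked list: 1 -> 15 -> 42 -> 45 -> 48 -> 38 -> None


Step 1: curr=1, set curr.next=prev(None) | reversed so far: 1
Step 2: curr=15, set curr.next=prev(1) | reversed so far: 15 -> 1
Step 3: curr=42, set curr.next=prev(15) | reversed so far: 42 -> 15 -> 1
Step 4: curr=45, set curr.next=prev(42) | reversed so far: 45 -> 42 -> 15 -> 1
Step 5: curr=48, set curr.next=prev(45) | reversed so far: 48 -> 45 -> 42 -> 15 -> 1
Step 6: curr=38, set curr.next=prev(48) | reversed so far: 38 -> 48 -> 45 -> 42 -> 15 -> 1

38 -> 48 -> 45 -> 42 -> 15 -> 1 -> None


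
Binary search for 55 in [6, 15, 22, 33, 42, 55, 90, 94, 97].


Step 1: lo=0, hi=8, mid=4, val=42
Step 2: lo=5, hi=8, mid=6, val=90
Step 3: lo=5, hi=5, mid=5, val=55

Found at index 5


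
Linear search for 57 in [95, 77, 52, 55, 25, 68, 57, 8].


i=0: 95!=57
i=1: 77!=57
i=2: 52!=57
i=3: 55!=57
i=4: 25!=57
i=5: 68!=57
i=6: 57==57 found!

Found at 6, 7 comps


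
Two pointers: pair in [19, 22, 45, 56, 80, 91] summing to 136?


lo=0(19)+hi=5(91)=110
lo=1(22)+hi=5(91)=113
lo=2(45)+hi=5(91)=136

Yes: 45+91=136


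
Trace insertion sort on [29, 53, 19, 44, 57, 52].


Initial: [29, 53, 19, 44, 57, 52]
Insert 53: [29, 53, 19, 44, 57, 52]
Insert 19: [19, 29, 53, 44, 57, 52]
Insert 44: [19, 29, 44, 53, 57, 52]
Insert 57: [19, 29, 44, 53, 57, 52]
Insert 52: [19, 29, 44, 52, 53, 57]

Sorted: [19, 29, 44, 52, 53, 57]


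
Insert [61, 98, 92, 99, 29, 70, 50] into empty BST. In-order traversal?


Insert 61: root
Insert 98: R from 61
Insert 92: R from 61 -> L from 98
Insert 99: R from 61 -> R from 98
Insert 29: L from 61
Insert 70: R from 61 -> L from 98 -> L from 92
Insert 50: L from 61 -> R from 29

In-order: [29, 50, 61, 70, 92, 98, 99]


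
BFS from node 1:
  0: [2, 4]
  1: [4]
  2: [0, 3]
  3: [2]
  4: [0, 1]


Visit 1, enqueue [4]
Visit 4, enqueue [0]
Visit 0, enqueue [2]
Visit 2, enqueue [3]
Visit 3, enqueue []

BFS order: [1, 4, 0, 2, 3]


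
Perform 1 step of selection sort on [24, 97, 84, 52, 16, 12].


Initial: [24, 97, 84, 52, 16, 12]
Step 1: min=12 at 5
  Swap: [12, 97, 84, 52, 16, 24]

After 1 step: [12, 97, 84, 52, 16, 24]


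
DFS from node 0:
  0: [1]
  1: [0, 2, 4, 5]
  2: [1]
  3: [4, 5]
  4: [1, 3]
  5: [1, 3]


Visit 0, push [1]
Visit 1, push [5, 4, 2]
Visit 2, push []
Visit 4, push [3]
Visit 3, push [5]
Visit 5, push []

DFS order: [0, 1, 2, 4, 3, 5]


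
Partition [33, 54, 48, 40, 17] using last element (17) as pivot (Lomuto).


Pivot: 17
Place pivot at 0: [17, 54, 48, 40, 33]

Partitioned: [17, 54, 48, 40, 33]


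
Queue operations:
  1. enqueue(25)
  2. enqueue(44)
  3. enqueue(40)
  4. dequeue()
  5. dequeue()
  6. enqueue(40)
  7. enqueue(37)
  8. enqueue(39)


enqueue(25) -> [25]
enqueue(44) -> [25, 44]
enqueue(40) -> [25, 44, 40]
dequeue()->25, [44, 40]
dequeue()->44, [40]
enqueue(40) -> [40, 40]
enqueue(37) -> [40, 40, 37]
enqueue(39) -> [40, 40, 37, 39]

Final queue: [40, 40, 37, 39]


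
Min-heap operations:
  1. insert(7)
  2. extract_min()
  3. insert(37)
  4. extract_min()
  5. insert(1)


insert(7) -> [7]
extract_min()->7, []
insert(37) -> [37]
extract_min()->37, []
insert(1) -> [1]

Final heap: [1]


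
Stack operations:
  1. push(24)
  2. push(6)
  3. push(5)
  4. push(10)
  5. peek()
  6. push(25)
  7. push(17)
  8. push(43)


push(24) -> [24]
push(6) -> [24, 6]
push(5) -> [24, 6, 5]
push(10) -> [24, 6, 5, 10]
peek()->10
push(25) -> [24, 6, 5, 10, 25]
push(17) -> [24, 6, 5, 10, 25, 17]
push(43) -> [24, 6, 5, 10, 25, 17, 43]

Final stack: [24, 6, 5, 10, 25, 17, 43]
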